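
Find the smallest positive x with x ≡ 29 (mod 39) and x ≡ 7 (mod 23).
536

Using Chinese Remainder Theorem:
M = 39 × 23 = 897
M1 = 23, M2 = 39
y1 = 23^(-1) mod 39 = 17
y2 = 39^(-1) mod 23 = 13
x = (29×23×17 + 7×39×13) mod 897 = 536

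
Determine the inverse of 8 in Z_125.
47

gcd(8, 125) = 1, so the inverse exists.
Extended Euclidean algorithm on (125, 8):
125 = 15 × 8 + 5  ⟹  5 = (1)·125 + (-15)·8
8 = 1 × 5 + 3  ⟹  3 = (-1)·125 + (16)·8
5 = 1 × 3 + 2  ⟹  2 = (2)·125 + (-31)·8
3 = 1 × 2 + 1  ⟹  1 = (-3)·125 + (47)·8
So (47)·8 ≡ 1 (mod 125), i.e. 8^(-1) ≡ 47 (mod 125).
Check: 8 × 47 = 376 ≡ 1 (mod 125)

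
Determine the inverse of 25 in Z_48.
25

gcd(25, 48) = 1, so the inverse exists.
Extended Euclidean algorithm on (48, 25):
48 = 1 × 25 + 23  ⟹  23 = (1)·48 + (-1)·25
25 = 1 × 23 + 2  ⟹  2 = (-1)·48 + (2)·25
23 = 11 × 2 + 1  ⟹  1 = (12)·48 + (-23)·25
So (-23)·25 ≡ 1 (mod 48), i.e. 25^(-1) ≡ -23 ≡ 25 (mod 48).
Check: 25 × 25 = 625 ≡ 1 (mod 48)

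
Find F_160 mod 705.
0

Matrix identity: Q^n = [[F_(n+1), F_n], [F_n, F_(n-1)]] with Q = [[1,1],[1,0]].
n = 160 = 10100000₂. Square-and-multiply, entries mod 705:
Q^1 = [[1,1],[1,0]]
Q^2 = (Q^1)² = [[2,1],[1,1]]
Q^5 = (Q^2)²·Q = [[8,5],[5,3]]
Q^10 = (Q^5)² = [[89,55],[55,34]]
Q^20 = (Q^10)² = [[371,420],[420,656]]
Q^40 = (Q^20)² = [[316,585],[585,436]]
Q^80 = (Q^40)² = [[46,0],[0,46]]
Q^160 = (Q^80)² = [[1,0],[0,1]]
F_160 mod 705 = Q^160[0][1] = 0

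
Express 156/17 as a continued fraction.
[9; 5, 1, 2]

Euclidean algorithm steps:
156 = 9 × 17 + 3
17 = 5 × 3 + 2
3 = 1 × 2 + 1
2 = 2 × 1 + 0
Continued fraction: [9; 5, 1, 2]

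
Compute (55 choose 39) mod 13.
4

Using Lucas' theorem:
Write n=55 and k=39 in base 13:
n in base 13: [4, 3]
k in base 13: [3, 0]
C(55,39) mod 13 = ∏ C(n_i, k_i) mod 13
Digit binomials (mod 13): C(4,3) = 4; C(3,0) = 1
Product: 4 × 1 = 4 ≡ 4 (mod 13)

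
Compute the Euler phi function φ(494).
216

494 = 2 × 13 × 19
φ(n) = n × ∏(1 - 1/p) for each prime p dividing n
φ(494) = 494 × (1 - 1/2) × (1 - 1/13) × (1 - 1/19) = 216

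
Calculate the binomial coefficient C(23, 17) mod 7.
0

Using Lucas' theorem:
Write n=23 and k=17 in base 7:
n in base 7: [3, 2]
k in base 7: [2, 3]
C(23,17) mod 7 = ∏ C(n_i, k_i) mod 7
Digit binomials (mod 7): C(3,2) = 3; C(2,3) = 0 (k_i > n_i)
Product: 3 × 0 = 0 ≡ 0 (mod 7)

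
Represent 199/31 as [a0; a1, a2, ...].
[6; 2, 2, 1, 1, 2]

Euclidean algorithm steps:
199 = 6 × 31 + 13
31 = 2 × 13 + 5
13 = 2 × 5 + 3
5 = 1 × 3 + 2
3 = 1 × 2 + 1
2 = 2 × 1 + 0
Continued fraction: [6; 2, 2, 1, 1, 2]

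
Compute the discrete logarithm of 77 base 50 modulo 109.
75

Baby-step giant-step with step n = ⌈√109⌉ = 11.
Baby steps 50^j mod 109 (j:value) for j=0..10: 0:1, 1:50, 2:102, 3:86, 4:49, 5:52, 6:93, 7:72, 8:3, 9:41, 10:88.
Giant-step multiplier: 50^(-11) ≡ 50^(108-11) = 50^97 ≡ 30 (mod 109).
Giant steps γ_i = 77·30^i mod 109: γ_0=77, γ_1=21, γ_2=85, γ_3=43, γ_4=91, γ_5=5, γ_6=41 (in table at j=9).
x = i·n + j = 6·11 + 9 = 75.
Check: 50^75 ≡ 77 (mod 109).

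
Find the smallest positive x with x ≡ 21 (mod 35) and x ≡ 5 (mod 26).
161

Using Chinese Remainder Theorem:
M = 35 × 26 = 910
M1 = 26, M2 = 35
y1 = 26^(-1) mod 35 = 31
y2 = 35^(-1) mod 26 = 3
x = (21×26×31 + 5×35×3) mod 910 = 161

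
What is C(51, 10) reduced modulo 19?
1

Using Lucas' theorem:
Write n=51 and k=10 in base 19:
n in base 19: [2, 13]
k in base 19: [0, 10]
C(51,10) mod 19 = ∏ C(n_i, k_i) mod 19
Digit binomials (mod 19): C(2,0) = 1; C(13,10) = 286 ≡ 1
Product: 1 × 1 = 1 ≡ 1 (mod 19)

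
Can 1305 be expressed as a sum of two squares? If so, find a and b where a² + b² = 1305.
3² + 36² (a=3, b=36)

Factorization: 1305 = 3^2 × 5 × 29
By Fermat: n is sum of two squares iff every prime p ≡ 3 (mod 4) appears to even power.
All primes ≡ 3 (mod 4) appear to even power.
Search a = 0, 1, 2, … for 1305 - a² a perfect square: first hit at a = 3: 1305 - 9 = 1296 = 36².
1305 = 3² + 36² = 9 + 1296 ✓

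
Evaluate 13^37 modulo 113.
91

Repeated squaring. Binary of 37 = 100101.
13^1 ≡ 13 (mod 113); 13^2 ≡ 56 (mod 113); 13^4 ≡ 85 (mod 113); 13^8 ≡ 106 (mod 113); 13^16 ≡ 49 (mod 113); 13^32 ≡ 28 (mod 113)
13^37 = 13^1 × 13^4 × 13^32 ≡ 91 (mod 113)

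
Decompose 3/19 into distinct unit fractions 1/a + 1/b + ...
1/7 + 1/67 + 1/8911

Greedy algorithm:
3/19: ceiling(19/3) = 7, use 1/7
2/133: ceiling(133/2) = 67, use 1/67
1/8911: ceiling(8911/1) = 8911, use 1/8911
Result: 3/19 = 1/7 + 1/67 + 1/8911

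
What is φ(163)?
162

163 = 163
φ(n) = n × ∏(1 - 1/p) for each prime p dividing n
φ(163) = 163 × (1 - 1/163) = 162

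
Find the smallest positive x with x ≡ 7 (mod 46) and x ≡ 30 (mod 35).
835

Using Chinese Remainder Theorem:
M = 46 × 35 = 1610
M1 = 35, M2 = 46
y1 = 35^(-1) mod 46 = 25
y2 = 46^(-1) mod 35 = 16
x = (7×35×25 + 30×46×16) mod 1610 = 835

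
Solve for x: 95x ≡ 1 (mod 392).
359

gcd(95, 392) = 1, so the inverse exists.
Extended Euclidean algorithm on (392, 95):
392 = 4 × 95 + 12  ⟹  12 = (1)·392 + (-4)·95
95 = 7 × 12 + 11  ⟹  11 = (-7)·392 + (29)·95
12 = 1 × 11 + 1  ⟹  1 = (8)·392 + (-33)·95
So (-33)·95 ≡ 1 (mod 392), i.e. 95^(-1) ≡ -33 ≡ 359 (mod 392).
Check: 95 × 359 = 34105 ≡ 1 (mod 392)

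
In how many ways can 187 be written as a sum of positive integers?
1280011042268

p(n) counts ways to write n as a sum of positive integers (order ignored).
Euler's pentagonal recurrence: p(k) = p(k-1) + p(k-2) - p(k-5) - p(k-7) + p(k-12) + p(k-15) - ... (offsets j(3j∓1)/2, signs ++--, p(0)=1, p(<0)=0).
DP table for k = 0..186: p(0)=1, p(1)=1, p(2)=2, p(3)=3, p(4)=5, p(5)=7, p(6)=11, p(7)=15, p(8)=22, p(9)=30, p(10)=42, p(11)=56, p(12)=77, p(13)=101, p(14)=135, p(15)=176, p(16)=231, p(17)=297, p(18)=385, p(19)=490, p(20)=627, p(21)=792, p(22)=1002, p(23)=1255, p(24)=1575, p(25)=1958, p(26)=2436, p(27)=3010, p(28)=3718, p(29)=4565, p(30)=5604, p(31)=6842, p(32)=8349, p(33)=10143, p(34)=12310, p(35)=14883, p(36)=17977, p(37)=21637, p(38)=26015, p(39)=31185, p(40)=37338, p(41)=44583, p(42)=53174, p(43)=63261, p(44)=75175, p(45)=89134, p(46)=105558, p(47)=124754, p(48)=147273, p(49)=173525, p(50)=204226, p(51)=239943, p(52)=281589, p(53)=329931, p(54)=386155, p(55)=451276, p(56)=526823, p(57)=614154, p(58)=715220, p(59)=831820, p(60)=966467, p(61)=1121505, p(62)=1300156, p(63)=1505499, p(64)=1741630, p(65)=2012558, p(66)=2323520, p(67)=2679689, p(68)=3087735, p(69)=3554345, p(70)=4087968, p(71)=4697205, p(72)=5392783, p(73)=6185689, p(74)=7089500, p(75)=8118264, p(76)=9289091, p(77)=10619863, p(78)=12132164, p(79)=13848650, p(80)=15796476, p(81)=18004327, p(82)=20506255, p(83)=23338469, p(84)=26543660, p(85)=30167357, p(86)=34262962, p(87)=38887673, p(88)=44108109, p(89)=49995925, p(90)=56634173, p(91)=64112359, p(92)=72533807, p(93)=82010177, p(94)=92669720, p(95)=104651419, p(96)=118114304, p(97)=133230930, p(98)=150198136, p(99)=169229875, p(100)=190569292, p(101)=214481126, p(102)=241265379, p(103)=271248950, p(104)=304801365, p(105)=342325709, p(106)=384276336, p(107)=431149389, p(108)=483502844, p(109)=541946240, p(110)=607163746, p(111)=679903203, p(112)=761002156, p(113)=851376628, p(114)=952050665, p(115)=1064144451, p(116)=1188908248, p(117)=1327710076, p(118)=1482074143, p(119)=1653668665, p(120)=1844349560, p(121)=2056148051, p(122)=2291320912, p(123)=2552338241, p(124)=2841940500, p(125)=3163127352, p(126)=3519222692, p(127)=3913864295, p(128)=4351078600, p(129)=4835271870, p(130)=5371315400, p(131)=5964539504, p(132)=6620830889, p(133)=7346629512, p(134)=8149040695, p(135)=9035836076, p(136)=10015581680, p(137)=11097645016, p(138)=12292341831, p(139)=13610949895, p(140)=15065878135, p(141)=16670689208, p(142)=18440293320, p(143)=20390982757, p(144)=22540654445, p(145)=24908858009, p(146)=27517052599, p(147)=30388671978, p(148)=33549419497, p(149)=37027355200, p(150)=40853235313, p(151)=45060624582, p(152)=49686288421, p(153)=54770336324, p(154)=60356673280, p(155)=66493182097, p(156)=73232243759, p(157)=80630964769, p(158)=88751778802, p(159)=97662728555, p(160)=107438159466, p(161)=118159068427, p(162)=129913904637, p(163)=142798995930, p(164)=156919475295, p(165)=172389800255, p(166)=189334822579, p(167)=207890420102, p(168)=228204732751, p(169)=250438925115, p(170)=274768617130, p(171)=301384802048, p(172)=330495499613, p(173)=362326859895, p(174)=397125074750, p(175)=435157697830, p(176)=476715857290, p(177)=522115831195, p(178)=571701605655, p(179)=625846753120, p(180)=684957390936, p(181)=749474411781, p(182)=819876908323, p(183)=896684817527, p(184)=980462880430, p(185)=1071823774337, p(186)=1171432692373.
Final step: p(187) = p(186) + p(185) - p(182) - p(180) + p(175) + p(172) - p(165) - p(161) + p(152) + p(147) - p(136) - p(130) + p(117) + p(110) - p(95) - p(87) + p(70) + p(61) - p(42) - p(32) + p(11) + p(0)
= 1171432692373 + 1071823774337 - 819876908323 - 684957390936 + 435157697830 + 330495499613 - 172389800255 - 118159068427 + 49686288421 + 30388671978 - 10015581680 - 5371315400 + 1327710076 + 607163746 - 104651419 - 38887673 + 4087968 + 1121505 - 53174 - 8349 + 56 + 1
= 1280011042268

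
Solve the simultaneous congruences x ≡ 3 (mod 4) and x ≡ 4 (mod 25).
79

Using Chinese Remainder Theorem:
M = 4 × 25 = 100
M1 = 25, M2 = 4
y1 = 25^(-1) mod 4 = 1
y2 = 4^(-1) mod 25 = 19
x = (3×25×1 + 4×4×19) mod 100 = 79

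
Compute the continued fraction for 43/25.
[1; 1, 2, 1, 1, 3]

Euclidean algorithm steps:
43 = 1 × 25 + 18
25 = 1 × 18 + 7
18 = 2 × 7 + 4
7 = 1 × 4 + 3
4 = 1 × 3 + 1
3 = 3 × 1 + 0
Continued fraction: [1; 1, 2, 1, 1, 3]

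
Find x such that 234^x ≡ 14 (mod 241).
71

Baby-step giant-step with step n = ⌈√241⌉ = 16.
Baby steps 234^j mod 241 (j:value) for j=0..15: 0:1, 1:234, 2:49, 3:139, 4:232, 5:63, 6:41, 7:195, 8:81, 9:156, 10:113, 11:173, 12:235, 13:42, 14:188, 15:130.
Giant-step multiplier: 234^(-16) ≡ 234^(240-16) = 234^224 ≡ 183 (mod 241).
Giant steps γ_i = 14·183^i mod 241: γ_0=14, γ_1=152, γ_2=101, γ_3=167, γ_4=195 (in table at j=7).
x = i·n + j = 4·16 + 7 = 71.
Check: 234^71 ≡ 14 (mod 241).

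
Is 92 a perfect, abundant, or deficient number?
deficient

Proper divisors of 92: sum = 1 + 2 + 4 + 23 + 46 = 76
Since 76 < 92, 92 is deficient.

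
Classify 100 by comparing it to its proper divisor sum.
abundant

Proper divisors of 100: sum = 1 + 2 + 4 + 5 + 10 + 20 + 25 + 50 = 117
Since 117 > 100, 100 is abundant.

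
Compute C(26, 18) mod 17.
9

Using Lucas' theorem:
Write n=26 and k=18 in base 17:
n in base 17: [1, 9]
k in base 17: [1, 1]
C(26,18) mod 17 = ∏ C(n_i, k_i) mod 17
Digit binomials (mod 17): C(1,1) = 1; C(9,1) = 9
Product: 1 × 9 = 9 ≡ 9 (mod 17)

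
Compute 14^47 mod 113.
56

Repeated squaring. Binary of 47 = 101111.
14^1 ≡ 14 (mod 113); 14^2 ≡ 83 (mod 113); 14^4 ≡ 109 (mod 113); 14^8 ≡ 16 (mod 113); 14^16 ≡ 30 (mod 113); 14^32 ≡ 109 (mod 113)
14^47 = 14^1 × 14^2 × 14^4 × 14^8 × 14^32 ≡ 56 (mod 113)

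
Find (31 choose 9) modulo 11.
1

Using Lucas' theorem:
Write n=31 and k=9 in base 11:
n in base 11: [2, 9]
k in base 11: [0, 9]
C(31,9) mod 11 = ∏ C(n_i, k_i) mod 11
Digit binomials (mod 11): C(2,0) = 1; C(9,9) = 1
Product: 1 × 1 = 1 ≡ 1 (mod 11)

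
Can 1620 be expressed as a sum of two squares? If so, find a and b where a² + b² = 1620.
18² + 36² (a=18, b=36)

Factorization: 1620 = 2^2 × 3^4 × 5
By Fermat: n is sum of two squares iff every prime p ≡ 3 (mod 4) appears to even power.
All primes ≡ 3 (mod 4) appear to even power.
Search a = 0, 1, 2, … for 1620 - a² a perfect square: first hit at a = 18: 1620 - 324 = 1296 = 36².
1620 = 18² + 36² = 324 + 1296 ✓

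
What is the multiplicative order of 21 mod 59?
29

59 is prime, so ord(21) divides φ(59) = 58.
Divisors of 58: 1, 2, 29, 58.
Repeated squaring: 21^1 ≡ 21, 21^2 ≡ 28, 21^4 ≡ 17, 21^8 ≡ 53, 21^16 ≡ 36, 21^32 ≡ 57 (mod 59).
Test 21^d mod 59 for each divisor d in increasing order:
21^1 ≡ 21
21^2 ≡ 28
21^29 = 21^16·21^8·21^4·21^1 ≡ 1  ← first divisor giving 1
The order is 29.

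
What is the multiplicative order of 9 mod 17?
8

17 is prime, so ord(9) divides φ(17) = 16.
Divisors of 16: 1, 2, 4, 8, 16.
Repeated squaring: 9^1 ≡ 9, 9^2 ≡ 13, 9^4 ≡ 16, 9^8 ≡ 1, 9^16 ≡ 1 (mod 17).
Test 9^d mod 17 for each divisor d in increasing order:
9^1 ≡ 9
9^2 ≡ 13
9^4 ≡ 16
9^8 ≡ 1  ← first divisor giving 1
The order is 8.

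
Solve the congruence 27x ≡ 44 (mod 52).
x ≡ 44 (mod 52)

gcd(27, 52) = 1, which divides 44, so solutions exist.
Find 27^(-1) mod 52 by the extended Euclidean algorithm:
52 = 1 × 27 + 25  ⟹  25 = (1)·52 + (-1)·27
27 = 1 × 25 + 2  ⟹  2 = (-1)·52 + (2)·27
25 = 12 × 2 + 1  ⟹  1 = (13)·52 + (-25)·27
So (-25)·27 ≡ 1 (mod 52), i.e. 27^(-1) ≡ -25 ≡ 27 (mod 52).
x ≡ 27 × 44 = 1188 ≡ 44 (mod 52).
Check: 27 × 44 = 1188 ≡ 44 (mod 52).
Unique solution: x ≡ 44 (mod 52)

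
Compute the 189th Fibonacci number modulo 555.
554

Matrix identity: Q^n = [[F_(n+1), F_n], [F_n, F_(n-1)]] with Q = [[1,1],[1,0]].
n = 189 = 10111101₂. Square-and-multiply, entries mod 555:
Q^1 = [[1,1],[1,0]]
Q^2 = (Q^1)² = [[2,1],[1,1]]
Q^5 = (Q^2)²·Q = [[8,5],[5,3]]
Q^11 = (Q^5)²·Q = [[144,89],[89,55]]
Q^23 = (Q^11)²·Q = [[303,352],[352,506]]
Q^47 = (Q^23)²·Q = [[426,373],[373,53]]
Q^94 = (Q^47)² = [[370,512],[512,413]]
Q^189 = (Q^94)²·Q = [[185,554],[554,186]]
F_189 mod 555 = Q^189[0][1] = 554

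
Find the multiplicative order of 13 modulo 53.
13

53 is prime, so ord(13) divides φ(53) = 52.
Divisors of 52: 1, 2, 4, 13, 26, 52.
Repeated squaring: 13^1 ≡ 13, 13^2 ≡ 10, 13^4 ≡ 47, 13^8 ≡ 36, 13^16 ≡ 24, 13^32 ≡ 46 (mod 53).
Test 13^d mod 53 for each divisor d in increasing order:
13^1 ≡ 13
13^2 ≡ 10
13^4 ≡ 47
13^13 = 13^8·13^4·13^1 ≡ 1  ← first divisor giving 1
The order is 13.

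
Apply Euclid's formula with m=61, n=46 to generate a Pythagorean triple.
(1605, 5612, 5837)

Euclid's formula: a = m² - n², b = 2mn, c = m² + n²
m = 61, n = 46
a = 61² - 46² = 3721 - 2116 = 1605
b = 2 × 61 × 46 = 5612
c = 61² + 46² = 3721 + 2116 = 5837
Verification: 1605² + 5612² = 2576025 + 31494544 = 34070569 = 5837² ✓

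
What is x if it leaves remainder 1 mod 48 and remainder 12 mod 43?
1345

Using Chinese Remainder Theorem:
M = 48 × 43 = 2064
M1 = 43, M2 = 48
y1 = 43^(-1) mod 48 = 19
y2 = 48^(-1) mod 43 = 26
x = (1×43×19 + 12×48×26) mod 2064 = 1345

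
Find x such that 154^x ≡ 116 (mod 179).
132

Baby-step giant-step with step n = ⌈√179⌉ = 14.
Baby steps 154^j mod 179 (j:value) for j=0..13: 0:1, 1:154, 2:88, 3:127, 4:47, 5:78, 6:19, 7:62, 8:61, 9:86, 10:177, 11:50, 12:3, 13:104.
Giant-step multiplier: 154^(-14) ≡ 154^(178-14) = 154^164 ≡ 139 (mod 179).
Giant steps γ_i = 116·139^i mod 179: γ_0=116, γ_1=14, γ_2=156, γ_3=25, γ_4=74, γ_5=83, γ_6=81, γ_7=161, γ_8=4, γ_9=19 (in table at j=6).
x = i·n + j = 9·14 + 6 = 132.
Check: 154^132 ≡ 116 (mod 179).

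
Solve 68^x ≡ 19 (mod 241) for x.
95

Baby-step giant-step with step n = ⌈√241⌉ = 16.
Baby steps 68^j mod 241 (j:value) for j=0..15: 0:1, 1:68, 2:45, 3:168, 4:97, 5:89, 6:27, 7:149, 8:10, 9:198, 10:209, 11:234, 12:6, 13:167, 14:29, 15:44.
Giant-step multiplier: 68^(-16) ≡ 68^(240-16) = 68^224 ≡ 94 (mod 241).
Giant steps γ_i = 19·94^i mod 241: γ_0=19, γ_1=99, γ_2=148, γ_3=175, γ_4=62, γ_5=44 (in table at j=15).
x = i·n + j = 5·16 + 15 = 95.
Check: 68^95 ≡ 19 (mod 241).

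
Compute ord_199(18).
11

199 is prime, so ord(18) divides φ(199) = 198.
Divisors of 198: 1, 2, 3, 6, 9, 11, 18, 22, 33, 66, 99, 198.
Repeated squaring: 18^1 ≡ 18, 18^2 ≡ 125, 18^4 ≡ 103, 18^8 ≡ 62, 18^16 ≡ 63, 18^32 ≡ 188, 18^64 ≡ 121, 18^128 ≡ 114 (mod 199).
Test 18^d mod 199 for each divisor d in increasing order:
18^1 ≡ 18
18^2 ≡ 125
18^3 = 18^2·18^1 ≡ 61
18^6 = 18^4·18^2 ≡ 139
18^9 = 18^8·18^1 ≡ 121
18^11 = 18^8·18^2·18^1 ≡ 1  ← first divisor giving 1
The order is 11.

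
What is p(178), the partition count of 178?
571701605655

p(n) counts ways to write n as a sum of positive integers (order ignored).
Euler's pentagonal recurrence: p(k) = p(k-1) + p(k-2) - p(k-5) - p(k-7) + p(k-12) + p(k-15) - ... (offsets j(3j∓1)/2, signs ++--, p(0)=1, p(<0)=0).
DP table for k = 0..177: p(0)=1, p(1)=1, p(2)=2, p(3)=3, p(4)=5, p(5)=7, p(6)=11, p(7)=15, p(8)=22, p(9)=30, p(10)=42, p(11)=56, p(12)=77, p(13)=101, p(14)=135, p(15)=176, p(16)=231, p(17)=297, p(18)=385, p(19)=490, p(20)=627, p(21)=792, p(22)=1002, p(23)=1255, p(24)=1575, p(25)=1958, p(26)=2436, p(27)=3010, p(28)=3718, p(29)=4565, p(30)=5604, p(31)=6842, p(32)=8349, p(33)=10143, p(34)=12310, p(35)=14883, p(36)=17977, p(37)=21637, p(38)=26015, p(39)=31185, p(40)=37338, p(41)=44583, p(42)=53174, p(43)=63261, p(44)=75175, p(45)=89134, p(46)=105558, p(47)=124754, p(48)=147273, p(49)=173525, p(50)=204226, p(51)=239943, p(52)=281589, p(53)=329931, p(54)=386155, p(55)=451276, p(56)=526823, p(57)=614154, p(58)=715220, p(59)=831820, p(60)=966467, p(61)=1121505, p(62)=1300156, p(63)=1505499, p(64)=1741630, p(65)=2012558, p(66)=2323520, p(67)=2679689, p(68)=3087735, p(69)=3554345, p(70)=4087968, p(71)=4697205, p(72)=5392783, p(73)=6185689, p(74)=7089500, p(75)=8118264, p(76)=9289091, p(77)=10619863, p(78)=12132164, p(79)=13848650, p(80)=15796476, p(81)=18004327, p(82)=20506255, p(83)=23338469, p(84)=26543660, p(85)=30167357, p(86)=34262962, p(87)=38887673, p(88)=44108109, p(89)=49995925, p(90)=56634173, p(91)=64112359, p(92)=72533807, p(93)=82010177, p(94)=92669720, p(95)=104651419, p(96)=118114304, p(97)=133230930, p(98)=150198136, p(99)=169229875, p(100)=190569292, p(101)=214481126, p(102)=241265379, p(103)=271248950, p(104)=304801365, p(105)=342325709, p(106)=384276336, p(107)=431149389, p(108)=483502844, p(109)=541946240, p(110)=607163746, p(111)=679903203, p(112)=761002156, p(113)=851376628, p(114)=952050665, p(115)=1064144451, p(116)=1188908248, p(117)=1327710076, p(118)=1482074143, p(119)=1653668665, p(120)=1844349560, p(121)=2056148051, p(122)=2291320912, p(123)=2552338241, p(124)=2841940500, p(125)=3163127352, p(126)=3519222692, p(127)=3913864295, p(128)=4351078600, p(129)=4835271870, p(130)=5371315400, p(131)=5964539504, p(132)=6620830889, p(133)=7346629512, p(134)=8149040695, p(135)=9035836076, p(136)=10015581680, p(137)=11097645016, p(138)=12292341831, p(139)=13610949895, p(140)=15065878135, p(141)=16670689208, p(142)=18440293320, p(143)=20390982757, p(144)=22540654445, p(145)=24908858009, p(146)=27517052599, p(147)=30388671978, p(148)=33549419497, p(149)=37027355200, p(150)=40853235313, p(151)=45060624582, p(152)=49686288421, p(153)=54770336324, p(154)=60356673280, p(155)=66493182097, p(156)=73232243759, p(157)=80630964769, p(158)=88751778802, p(159)=97662728555, p(160)=107438159466, p(161)=118159068427, p(162)=129913904637, p(163)=142798995930, p(164)=156919475295, p(165)=172389800255, p(166)=189334822579, p(167)=207890420102, p(168)=228204732751, p(169)=250438925115, p(170)=274768617130, p(171)=301384802048, p(172)=330495499613, p(173)=362326859895, p(174)=397125074750, p(175)=435157697830, p(176)=476715857290, p(177)=522115831195.
Final step: p(178) = p(177) + p(176) - p(173) - p(171) + p(166) + p(163) - p(156) - p(152) + p(143) + p(138) - p(127) - p(121) + p(108) + p(101) - p(86) - p(78) + p(61) + p(52) - p(33) - p(23) + p(2)
= 522115831195 + 476715857290 - 362326859895 - 301384802048 + 189334822579 + 142798995930 - 73232243759 - 49686288421 + 20390982757 + 12292341831 - 3913864295 - 2056148051 + 483502844 + 214481126 - 34262962 - 12132164 + 1121505 + 281589 - 10143 - 1255 + 2
= 571701605655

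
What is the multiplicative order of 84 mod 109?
54

109 is prime, so ord(84) divides φ(109) = 108.
Divisors of 108: 1, 2, 3, 4, 6, 9, 12, 18, 27, 36, 54, 108.
Repeated squaring: 84^1 ≡ 84, 84^2 ≡ 80, 84^4 ≡ 78, 84^8 ≡ 89, 84^16 ≡ 73, 84^32 ≡ 97, 84^64 ≡ 35 (mod 109).
Test 84^d mod 109 for each divisor d in increasing order:
84^1 ≡ 84
84^2 ≡ 80
84^3 = 84^2·84^1 ≡ 71
84^4 ≡ 78
84^6 = 84^4·84^2 ≡ 27
84^9 = 84^8·84^1 ≡ 64
84^12 = 84^8·84^4 ≡ 75
84^18 = 84^16·84^2 ≡ 63
84^27 = 84^16·84^8·84^2·84^1 ≡ 108
84^36 = 84^32·84^4 ≡ 45
84^54 = 84^32·84^16·84^4·84^2 ≡ 1  ← first divisor giving 1
The order is 54.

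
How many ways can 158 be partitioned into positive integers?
88751778802

p(n) counts ways to write n as a sum of positive integers (order ignored).
Euler's pentagonal recurrence: p(k) = p(k-1) + p(k-2) - p(k-5) - p(k-7) + p(k-12) + p(k-15) - ... (offsets j(3j∓1)/2, signs ++--, p(0)=1, p(<0)=0).
DP table for k = 0..157: p(0)=1, p(1)=1, p(2)=2, p(3)=3, p(4)=5, p(5)=7, p(6)=11, p(7)=15, p(8)=22, p(9)=30, p(10)=42, p(11)=56, p(12)=77, p(13)=101, p(14)=135, p(15)=176, p(16)=231, p(17)=297, p(18)=385, p(19)=490, p(20)=627, p(21)=792, p(22)=1002, p(23)=1255, p(24)=1575, p(25)=1958, p(26)=2436, p(27)=3010, p(28)=3718, p(29)=4565, p(30)=5604, p(31)=6842, p(32)=8349, p(33)=10143, p(34)=12310, p(35)=14883, p(36)=17977, p(37)=21637, p(38)=26015, p(39)=31185, p(40)=37338, p(41)=44583, p(42)=53174, p(43)=63261, p(44)=75175, p(45)=89134, p(46)=105558, p(47)=124754, p(48)=147273, p(49)=173525, p(50)=204226, p(51)=239943, p(52)=281589, p(53)=329931, p(54)=386155, p(55)=451276, p(56)=526823, p(57)=614154, p(58)=715220, p(59)=831820, p(60)=966467, p(61)=1121505, p(62)=1300156, p(63)=1505499, p(64)=1741630, p(65)=2012558, p(66)=2323520, p(67)=2679689, p(68)=3087735, p(69)=3554345, p(70)=4087968, p(71)=4697205, p(72)=5392783, p(73)=6185689, p(74)=7089500, p(75)=8118264, p(76)=9289091, p(77)=10619863, p(78)=12132164, p(79)=13848650, p(80)=15796476, p(81)=18004327, p(82)=20506255, p(83)=23338469, p(84)=26543660, p(85)=30167357, p(86)=34262962, p(87)=38887673, p(88)=44108109, p(89)=49995925, p(90)=56634173, p(91)=64112359, p(92)=72533807, p(93)=82010177, p(94)=92669720, p(95)=104651419, p(96)=118114304, p(97)=133230930, p(98)=150198136, p(99)=169229875, p(100)=190569292, p(101)=214481126, p(102)=241265379, p(103)=271248950, p(104)=304801365, p(105)=342325709, p(106)=384276336, p(107)=431149389, p(108)=483502844, p(109)=541946240, p(110)=607163746, p(111)=679903203, p(112)=761002156, p(113)=851376628, p(114)=952050665, p(115)=1064144451, p(116)=1188908248, p(117)=1327710076, p(118)=1482074143, p(119)=1653668665, p(120)=1844349560, p(121)=2056148051, p(122)=2291320912, p(123)=2552338241, p(124)=2841940500, p(125)=3163127352, p(126)=3519222692, p(127)=3913864295, p(128)=4351078600, p(129)=4835271870, p(130)=5371315400, p(131)=5964539504, p(132)=6620830889, p(133)=7346629512, p(134)=8149040695, p(135)=9035836076, p(136)=10015581680, p(137)=11097645016, p(138)=12292341831, p(139)=13610949895, p(140)=15065878135, p(141)=16670689208, p(142)=18440293320, p(143)=20390982757, p(144)=22540654445, p(145)=24908858009, p(146)=27517052599, p(147)=30388671978, p(148)=33549419497, p(149)=37027355200, p(150)=40853235313, p(151)=45060624582, p(152)=49686288421, p(153)=54770336324, p(154)=60356673280, p(155)=66493182097, p(156)=73232243759, p(157)=80630964769.
Final step: p(158) = p(157) + p(156) - p(153) - p(151) + p(146) + p(143) - p(136) - p(132) + p(123) + p(118) - p(107) - p(101) + p(88) + p(81) - p(66) - p(58) + p(41) + p(32) - p(13) - p(3)
= 80630964769 + 73232243759 - 54770336324 - 45060624582 + 27517052599 + 20390982757 - 10015581680 - 6620830889 + 2552338241 + 1482074143 - 431149389 - 214481126 + 44108109 + 18004327 - 2323520 - 715220 + 44583 + 8349 - 101 - 3
= 88751778802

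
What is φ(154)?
60

154 = 2 × 7 × 11
φ(n) = n × ∏(1 - 1/p) for each prime p dividing n
φ(154) = 154 × (1 - 1/2) × (1 - 1/7) × (1 - 1/11) = 60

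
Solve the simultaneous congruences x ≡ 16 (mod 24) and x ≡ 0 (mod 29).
232

Using Chinese Remainder Theorem:
M = 24 × 29 = 696
M1 = 29, M2 = 24
y1 = 29^(-1) mod 24 = 5
y2 = 24^(-1) mod 29 = 23
x = (16×29×5 + 0×24×23) mod 696 = 232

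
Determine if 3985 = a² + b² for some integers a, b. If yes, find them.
4² + 63² (a=4, b=63)

Factorization: 3985 = 5 × 797
By Fermat: n is sum of two squares iff every prime p ≡ 3 (mod 4) appears to even power.
All primes ≡ 3 (mod 4) appear to even power.
Search a = 0, 1, 2, … for 3985 - a² a perfect square: first hit at a = 4: 3985 - 16 = 3969 = 63².
3985 = 4² + 63² = 16 + 3969 ✓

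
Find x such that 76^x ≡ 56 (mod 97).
17

Baby-step giant-step with step n = ⌈√97⌉ = 10.
Baby steps 76^j mod 97 (j:value) for j=0..9: 0:1, 1:76, 2:53, 3:51, 4:93, 5:84, 6:79, 7:87, 8:16, 9:52.
Giant-step multiplier: 76^(-10) ≡ 76^(96-10) = 76^86 ≡ 31 (mod 97).
Giant steps γ_i = 56·31^i mod 97: γ_0=56, γ_1=87 (in table at j=7).
x = i·n + j = 1·10 + 7 = 17.
Check: 76^17 ≡ 56 (mod 97).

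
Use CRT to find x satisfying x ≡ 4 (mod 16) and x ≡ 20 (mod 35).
20

Using Chinese Remainder Theorem:
M = 16 × 35 = 560
M1 = 35, M2 = 16
y1 = 35^(-1) mod 16 = 11
y2 = 16^(-1) mod 35 = 11
x = (4×35×11 + 20×16×11) mod 560 = 20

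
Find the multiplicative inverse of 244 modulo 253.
28

gcd(244, 253) = 1, so the inverse exists.
Extended Euclidean algorithm on (253, 244):
253 = 1 × 244 + 9  ⟹  9 = (1)·253 + (-1)·244
244 = 27 × 9 + 1  ⟹  1 = (-27)·253 + (28)·244
So (28)·244 ≡ 1 (mod 253), i.e. 244^(-1) ≡ 28 (mod 253).
Check: 244 × 28 = 6832 ≡ 1 (mod 253)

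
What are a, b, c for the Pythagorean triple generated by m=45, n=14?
(1829, 1260, 2221)

Euclid's formula: a = m² - n², b = 2mn, c = m² + n²
m = 45, n = 14
a = 45² - 14² = 2025 - 196 = 1829
b = 2 × 45 × 14 = 1260
c = 45² + 14² = 2025 + 196 = 2221
Verification: 1829² + 1260² = 3345241 + 1587600 = 4932841 = 2221² ✓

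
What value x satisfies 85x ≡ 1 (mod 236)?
25

gcd(85, 236) = 1, so the inverse exists.
Extended Euclidean algorithm on (236, 85):
236 = 2 × 85 + 66  ⟹  66 = (1)·236 + (-2)·85
85 = 1 × 66 + 19  ⟹  19 = (-1)·236 + (3)·85
66 = 3 × 19 + 9  ⟹  9 = (4)·236 + (-11)·85
19 = 2 × 9 + 1  ⟹  1 = (-9)·236 + (25)·85
So (25)·85 ≡ 1 (mod 236), i.e. 85^(-1) ≡ 25 (mod 236).
Check: 85 × 25 = 2125 ≡ 1 (mod 236)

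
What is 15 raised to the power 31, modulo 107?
22

Repeated squaring. Binary of 31 = 11111.
15^1 ≡ 15 (mod 107); 15^2 ≡ 11 (mod 107); 15^4 ≡ 14 (mod 107); 15^8 ≡ 89 (mod 107); 15^16 ≡ 3 (mod 107)
15^31 = 15^1 × 15^2 × 15^4 × 15^8 × 15^16 ≡ 22 (mod 107)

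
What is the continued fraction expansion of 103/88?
[1; 5, 1, 6, 2]

Euclidean algorithm steps:
103 = 1 × 88 + 15
88 = 5 × 15 + 13
15 = 1 × 13 + 2
13 = 6 × 2 + 1
2 = 2 × 1 + 0
Continued fraction: [1; 5, 1, 6, 2]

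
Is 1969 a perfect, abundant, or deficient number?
deficient

Proper divisors of 1969: sum = 1 + 11 + 179 = 191
Since 191 < 1969, 1969 is deficient.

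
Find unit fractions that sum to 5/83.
1/17 + 1/706 + 1/996166

Greedy algorithm:
5/83: ceiling(83/5) = 17, use 1/17
2/1411: ceiling(1411/2) = 706, use 1/706
1/996166: ceiling(996166/1) = 996166, use 1/996166
Result: 5/83 = 1/17 + 1/706 + 1/996166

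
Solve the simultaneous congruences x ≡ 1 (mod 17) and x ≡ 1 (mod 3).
1

Using Chinese Remainder Theorem:
M = 17 × 3 = 51
M1 = 3, M2 = 17
y1 = 3^(-1) mod 17 = 6
y2 = 17^(-1) mod 3 = 2
x = (1×3×6 + 1×17×2) mod 51 = 1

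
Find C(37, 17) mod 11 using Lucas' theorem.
0

Using Lucas' theorem:
Write n=37 and k=17 in base 11:
n in base 11: [3, 4]
k in base 11: [1, 6]
C(37,17) mod 11 = ∏ C(n_i, k_i) mod 11
Digit binomials (mod 11): C(3,1) = 3; C(4,6) = 0 (k_i > n_i)
Product: 3 × 0 = 0 ≡ 0 (mod 11)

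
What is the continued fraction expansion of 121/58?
[2; 11, 1, 1, 2]

Euclidean algorithm steps:
121 = 2 × 58 + 5
58 = 11 × 5 + 3
5 = 1 × 3 + 2
3 = 1 × 2 + 1
2 = 2 × 1 + 0
Continued fraction: [2; 11, 1, 1, 2]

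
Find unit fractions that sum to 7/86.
1/13 + 1/224 + 1/125216

Greedy algorithm:
7/86: ceiling(86/7) = 13, use 1/13
5/1118: ceiling(1118/5) = 224, use 1/224
1/125216: ceiling(125216/1) = 125216, use 1/125216
Result: 7/86 = 1/13 + 1/224 + 1/125216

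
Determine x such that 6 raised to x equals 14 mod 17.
7

Baby-step giant-step with step n = ⌈√17⌉ = 5.
Baby steps 6^j mod 17 (j:value) for j=0..4: 0:1, 1:6, 2:2, 3:12, 4:4.
Giant-step multiplier: 6^(-5) ≡ 6^(16-5) = 6^11 ≡ 5 (mod 17).
Giant steps γ_i = 14·5^i mod 17: γ_0=14, γ_1=2 (in table at j=2).
x = i·n + j = 1·5 + 2 = 7.
Check: 6^7 ≡ 14 (mod 17).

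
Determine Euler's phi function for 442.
192

442 = 2 × 13 × 17
φ(n) = n × ∏(1 - 1/p) for each prime p dividing n
φ(442) = 442 × (1 - 1/2) × (1 - 1/13) × (1 - 1/17) = 192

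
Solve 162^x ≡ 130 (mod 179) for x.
105

Baby-step giant-step with step n = ⌈√179⌉ = 14.
Baby steps 162^j mod 179 (j:value) for j=0..13: 0:1, 1:162, 2:110, 3:99, 4:107, 5:150, 6:135, 7:32, 8:172, 9:119, 10:125, 11:23, 12:146, 13:24.
Giant-step multiplier: 162^(-14) ≡ 162^(178-14) = 162^164 ≡ 68 (mod 179).
Giant steps γ_i = 130·68^i mod 179: γ_0=130, γ_1=69, γ_2=38, γ_3=78, γ_4=113, γ_5=166, γ_6=11, γ_7=32 (in table at j=7).
x = i·n + j = 7·14 + 7 = 105.
Check: 162^105 ≡ 130 (mod 179).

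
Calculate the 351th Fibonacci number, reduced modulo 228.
34

Matrix identity: Q^n = [[F_(n+1), F_n], [F_n, F_(n-1)]] with Q = [[1,1],[1,0]].
n = 351 = 101011111₂. Square-and-multiply, entries mod 228:
Q^1 = [[1,1],[1,0]]
Q^2 = (Q^1)² = [[2,1],[1,1]]
Q^5 = (Q^2)²·Q = [[8,5],[5,3]]
Q^10 = (Q^5)² = [[89,55],[55,34]]
Q^21 = (Q^10)²·Q = [[155,2],[2,153]]
Q^43 = (Q^21)²·Q = [[21,89],[89,160]]
Q^87 = (Q^43)²·Q = [[75,154],[154,149]]
Q^175 = (Q^87)²·Q = [[225,157],[157,68]]
Q^351 = (Q^175)²·Q = [[207,34],[34,173]]
F_351 mod 228 = Q^351[0][1] = 34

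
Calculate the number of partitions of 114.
952050665

p(n) counts ways to write n as a sum of positive integers (order ignored).
Euler's pentagonal recurrence: p(k) = p(k-1) + p(k-2) - p(k-5) - p(k-7) + p(k-12) + p(k-15) - ... (offsets j(3j∓1)/2, signs ++--, p(0)=1, p(<0)=0).
DP table for k = 0..113: p(0)=1, p(1)=1, p(2)=2, p(3)=3, p(4)=5, p(5)=7, p(6)=11, p(7)=15, p(8)=22, p(9)=30, p(10)=42, p(11)=56, p(12)=77, p(13)=101, p(14)=135, p(15)=176, p(16)=231, p(17)=297, p(18)=385, p(19)=490, p(20)=627, p(21)=792, p(22)=1002, p(23)=1255, p(24)=1575, p(25)=1958, p(26)=2436, p(27)=3010, p(28)=3718, p(29)=4565, p(30)=5604, p(31)=6842, p(32)=8349, p(33)=10143, p(34)=12310, p(35)=14883, p(36)=17977, p(37)=21637, p(38)=26015, p(39)=31185, p(40)=37338, p(41)=44583, p(42)=53174, p(43)=63261, p(44)=75175, p(45)=89134, p(46)=105558, p(47)=124754, p(48)=147273, p(49)=173525, p(50)=204226, p(51)=239943, p(52)=281589, p(53)=329931, p(54)=386155, p(55)=451276, p(56)=526823, p(57)=614154, p(58)=715220, p(59)=831820, p(60)=966467, p(61)=1121505, p(62)=1300156, p(63)=1505499, p(64)=1741630, p(65)=2012558, p(66)=2323520, p(67)=2679689, p(68)=3087735, p(69)=3554345, p(70)=4087968, p(71)=4697205, p(72)=5392783, p(73)=6185689, p(74)=7089500, p(75)=8118264, p(76)=9289091, p(77)=10619863, p(78)=12132164, p(79)=13848650, p(80)=15796476, p(81)=18004327, p(82)=20506255, p(83)=23338469, p(84)=26543660, p(85)=30167357, p(86)=34262962, p(87)=38887673, p(88)=44108109, p(89)=49995925, p(90)=56634173, p(91)=64112359, p(92)=72533807, p(93)=82010177, p(94)=92669720, p(95)=104651419, p(96)=118114304, p(97)=133230930, p(98)=150198136, p(99)=169229875, p(100)=190569292, p(101)=214481126, p(102)=241265379, p(103)=271248950, p(104)=304801365, p(105)=342325709, p(106)=384276336, p(107)=431149389, p(108)=483502844, p(109)=541946240, p(110)=607163746, p(111)=679903203, p(112)=761002156, p(113)=851376628.
Final step: p(114) = p(113) + p(112) - p(109) - p(107) + p(102) + p(99) - p(92) - p(88) + p(79) + p(74) - p(63) - p(57) + p(44) + p(37) - p(22) - p(14)
= 851376628 + 761002156 - 541946240 - 431149389 + 241265379 + 169229875 - 72533807 - 44108109 + 13848650 + 7089500 - 1505499 - 614154 + 75175 + 21637 - 1002 - 135
= 952050665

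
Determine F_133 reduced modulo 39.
26

Matrix identity: Q^n = [[F_(n+1), F_n], [F_n, F_(n-1)]] with Q = [[1,1],[1,0]].
n = 133 = 10000101₂. Square-and-multiply, entries mod 39:
Q^1 = [[1,1],[1,0]]
Q^2 = (Q^1)² = [[2,1],[1,1]]
Q^4 = (Q^2)² = [[5,3],[3,2]]
Q^8 = (Q^4)² = [[34,21],[21,13]]
Q^16 = (Q^8)² = [[37,12],[12,25]]
Q^33 = (Q^16)²·Q = [[34,31],[31,3]]
Q^66 = (Q^33)² = [[11,16],[16,34]]
Q^133 = (Q^66)²·Q = [[5,26],[26,18]]
F_133 mod 39 = Q^133[0][1] = 26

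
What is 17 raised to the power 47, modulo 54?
35

Repeated squaring. Binary of 47 = 101111.
17^1 ≡ 17 (mod 54); 17^2 ≡ 19 (mod 54); 17^4 ≡ 37 (mod 54); 17^8 ≡ 19 (mod 54); 17^16 ≡ 37 (mod 54); 17^32 ≡ 19 (mod 54)
17^47 = 17^1 × 17^2 × 17^4 × 17^8 × 17^32 ≡ 35 (mod 54)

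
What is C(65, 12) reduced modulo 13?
0

Using Lucas' theorem:
Write n=65 and k=12 in base 13:
n in base 13: [5, 0]
k in base 13: [0, 12]
C(65,12) mod 13 = ∏ C(n_i, k_i) mod 13
Digit binomials (mod 13): C(5,0) = 1; C(0,12) = 0 (k_i > n_i)
Product: 1 × 0 = 0 ≡ 0 (mod 13)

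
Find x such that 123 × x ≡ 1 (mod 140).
107

gcd(123, 140) = 1, so the inverse exists.
Extended Euclidean algorithm on (140, 123):
140 = 1 × 123 + 17  ⟹  17 = (1)·140 + (-1)·123
123 = 7 × 17 + 4  ⟹  4 = (-7)·140 + (8)·123
17 = 4 × 4 + 1  ⟹  1 = (29)·140 + (-33)·123
So (-33)·123 ≡ 1 (mod 140), i.e. 123^(-1) ≡ -33 ≡ 107 (mod 140).
Check: 123 × 107 = 13161 ≡ 1 (mod 140)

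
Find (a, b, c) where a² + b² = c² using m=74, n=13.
(5307, 1924, 5645)

Euclid's formula: a = m² - n², b = 2mn, c = m² + n²
m = 74, n = 13
a = 74² - 13² = 5476 - 169 = 5307
b = 2 × 74 × 13 = 1924
c = 74² + 13² = 5476 + 169 = 5645
Verification: 5307² + 1924² = 28164249 + 3701776 = 31866025 = 5645² ✓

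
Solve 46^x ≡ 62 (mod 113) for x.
54

Baby-step giant-step with step n = ⌈√113⌉ = 11.
Baby steps 46^j mod 113 (j:value) for j=0..10: 0:1, 1:46, 2:82, 3:43, 4:57, 5:23, 6:41, 7:78, 8:85, 9:68, 10:77.
Giant-step multiplier: 46^(-11) ≡ 46^(112-11) = 46^101 ≡ 29 (mod 113).
Giant steps γ_i = 62·29^i mod 113: γ_0=62, γ_1=103, γ_2=49, γ_3=65, γ_4=77 (in table at j=10).
x = i·n + j = 4·11 + 10 = 54.
Check: 46^54 ≡ 62 (mod 113).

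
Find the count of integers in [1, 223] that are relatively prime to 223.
222

223 = 223
φ(n) = n × ∏(1 - 1/p) for each prime p dividing n
φ(223) = 223 × (1 - 1/223) = 222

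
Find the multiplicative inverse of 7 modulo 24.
7

gcd(7, 24) = 1, so the inverse exists.
Extended Euclidean algorithm on (24, 7):
24 = 3 × 7 + 3  ⟹  3 = (1)·24 + (-3)·7
7 = 2 × 3 + 1  ⟹  1 = (-2)·24 + (7)·7
So (7)·7 ≡ 1 (mod 24), i.e. 7^(-1) ≡ 7 (mod 24).
Check: 7 × 7 = 49 ≡ 1 (mod 24)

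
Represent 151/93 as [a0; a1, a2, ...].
[1; 1, 1, 1, 1, 1, 11]

Euclidean algorithm steps:
151 = 1 × 93 + 58
93 = 1 × 58 + 35
58 = 1 × 35 + 23
35 = 1 × 23 + 12
23 = 1 × 12 + 11
12 = 1 × 11 + 1
11 = 11 × 1 + 0
Continued fraction: [1; 1, 1, 1, 1, 1, 11]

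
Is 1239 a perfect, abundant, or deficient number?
deficient

Proper divisors of 1239: sum = 1 + 3 + 7 + 21 + 59 + 177 + 413 = 681
Since 681 < 1239, 1239 is deficient.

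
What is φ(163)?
162

163 = 163
φ(n) = n × ∏(1 - 1/p) for each prime p dividing n
φ(163) = 163 × (1 - 1/163) = 162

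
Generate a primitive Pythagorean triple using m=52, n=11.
(2583, 1144, 2825)

Euclid's formula: a = m² - n², b = 2mn, c = m² + n²
m = 52, n = 11
a = 52² - 11² = 2704 - 121 = 2583
b = 2 × 52 × 11 = 1144
c = 52² + 11² = 2704 + 121 = 2825
Verification: 2583² + 1144² = 6671889 + 1308736 = 7980625 = 2825² ✓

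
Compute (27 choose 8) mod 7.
4

Using Lucas' theorem:
Write n=27 and k=8 in base 7:
n in base 7: [3, 6]
k in base 7: [1, 1]
C(27,8) mod 7 = ∏ C(n_i, k_i) mod 7
Digit binomials (mod 7): C(3,1) = 3; C(6,1) = 6
Product: 3 × 6 = 18 ≡ 4 (mod 7)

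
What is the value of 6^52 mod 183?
138

Repeated squaring. Binary of 52 = 110100.
6^1 ≡ 6 (mod 183); 6^2 ≡ 36 (mod 183); 6^4 ≡ 15 (mod 183); 6^8 ≡ 42 (mod 183); 6^16 ≡ 117 (mod 183); 6^32 ≡ 147 (mod 183)
6^52 = 6^4 × 6^16 × 6^32 ≡ 138 (mod 183)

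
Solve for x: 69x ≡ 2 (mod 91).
x ≡ 33 (mod 91)

gcd(69, 91) = 1, which divides 2, so solutions exist.
Find 69^(-1) mod 91 by the extended Euclidean algorithm:
91 = 1 × 69 + 22  ⟹  22 = (1)·91 + (-1)·69
69 = 3 × 22 + 3  ⟹  3 = (-3)·91 + (4)·69
22 = 7 × 3 + 1  ⟹  1 = (22)·91 + (-29)·69
So (-29)·69 ≡ 1 (mod 91), i.e. 69^(-1) ≡ -29 ≡ 62 (mod 91).
x ≡ 62 × 2 = 124 ≡ 33 (mod 91).
Check: 69 × 33 = 2277 ≡ 2 (mod 91).
Unique solution: x ≡ 33 (mod 91)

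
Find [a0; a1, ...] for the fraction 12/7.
[1; 1, 2, 2]

Euclidean algorithm steps:
12 = 1 × 7 + 5
7 = 1 × 5 + 2
5 = 2 × 2 + 1
2 = 2 × 1 + 0
Continued fraction: [1; 1, 2, 2]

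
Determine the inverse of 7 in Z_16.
7

gcd(7, 16) = 1, so the inverse exists.
Extended Euclidean algorithm on (16, 7):
16 = 2 × 7 + 2  ⟹  2 = (1)·16 + (-2)·7
7 = 3 × 2 + 1  ⟹  1 = (-3)·16 + (7)·7
So (7)·7 ≡ 1 (mod 16), i.e. 7^(-1) ≡ 7 (mod 16).
Check: 7 × 7 = 49 ≡ 1 (mod 16)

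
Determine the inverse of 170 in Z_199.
48

gcd(170, 199) = 1, so the inverse exists.
Extended Euclidean algorithm on (199, 170):
199 = 1 × 170 + 29  ⟹  29 = (1)·199 + (-1)·170
170 = 5 × 29 + 25  ⟹  25 = (-5)·199 + (6)·170
29 = 1 × 25 + 4  ⟹  4 = (6)·199 + (-7)·170
25 = 6 × 4 + 1  ⟹  1 = (-41)·199 + (48)·170
So (48)·170 ≡ 1 (mod 199), i.e. 170^(-1) ≡ 48 (mod 199).
Check: 170 × 48 = 8160 ≡ 1 (mod 199)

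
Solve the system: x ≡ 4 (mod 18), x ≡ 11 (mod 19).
220

Using Chinese Remainder Theorem:
M = 18 × 19 = 342
M1 = 19, M2 = 18
y1 = 19^(-1) mod 18 = 1
y2 = 18^(-1) mod 19 = 18
x = (4×19×1 + 11×18×18) mod 342 = 220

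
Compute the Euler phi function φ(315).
144

315 = 3^2 × 5 × 7
φ(n) = n × ∏(1 - 1/p) for each prime p dividing n
φ(315) = 315 × (1 - 1/3) × (1 - 1/5) × (1 - 1/7) = 144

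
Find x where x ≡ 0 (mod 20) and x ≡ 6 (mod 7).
20

Using Chinese Remainder Theorem:
M = 20 × 7 = 140
M1 = 7, M2 = 20
y1 = 7^(-1) mod 20 = 3
y2 = 20^(-1) mod 7 = 6
x = (0×7×3 + 6×20×6) mod 140 = 20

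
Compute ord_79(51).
39

79 is prime, so ord(51) divides φ(79) = 78.
Divisors of 78: 1, 2, 3, 6, 13, 26, 39, 78.
Repeated squaring: 51^1 ≡ 51, 51^2 ≡ 73, 51^4 ≡ 36, 51^8 ≡ 32, 51^16 ≡ 76, 51^32 ≡ 9, 51^64 ≡ 2 (mod 79).
Test 51^d mod 79 for each divisor d in increasing order:
51^1 ≡ 51
51^2 ≡ 73
51^3 = 51^2·51^1 ≡ 10
51^6 = 51^4·51^2 ≡ 21
51^13 = 51^8·51^4·51^1 ≡ 55
51^26 = 51^16·51^8·51^2 ≡ 23
51^39 = 51^32·51^4·51^2·51^1 ≡ 1  ← first divisor giving 1
The order is 39.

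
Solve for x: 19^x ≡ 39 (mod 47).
15

Baby-step giant-step with step n = ⌈√47⌉ = 7.
Baby steps 19^j mod 47 (j:value) for j=0..6: 0:1, 1:19, 2:32, 3:44, 4:37, 5:45, 6:9.
Giant-step multiplier: 19^(-7) ≡ 19^(46-7) = 19^39 ≡ 11 (mod 47).
Giant steps γ_i = 39·11^i mod 47: γ_0=39, γ_1=6, γ_2=19 (in table at j=1).
x = i·n + j = 2·7 + 1 = 15.
Check: 19^15 ≡ 39 (mod 47).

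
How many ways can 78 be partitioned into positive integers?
12132164

p(n) counts ways to write n as a sum of positive integers (order ignored).
Euler's pentagonal recurrence: p(k) = p(k-1) + p(k-2) - p(k-5) - p(k-7) + p(k-12) + p(k-15) - ... (offsets j(3j∓1)/2, signs ++--, p(0)=1, p(<0)=0).
DP table for k = 0..77: p(0)=1, p(1)=1, p(2)=2, p(3)=3, p(4)=5, p(5)=7, p(6)=11, p(7)=15, p(8)=22, p(9)=30, p(10)=42, p(11)=56, p(12)=77, p(13)=101, p(14)=135, p(15)=176, p(16)=231, p(17)=297, p(18)=385, p(19)=490, p(20)=627, p(21)=792, p(22)=1002, p(23)=1255, p(24)=1575, p(25)=1958, p(26)=2436, p(27)=3010, p(28)=3718, p(29)=4565, p(30)=5604, p(31)=6842, p(32)=8349, p(33)=10143, p(34)=12310, p(35)=14883, p(36)=17977, p(37)=21637, p(38)=26015, p(39)=31185, p(40)=37338, p(41)=44583, p(42)=53174, p(43)=63261, p(44)=75175, p(45)=89134, p(46)=105558, p(47)=124754, p(48)=147273, p(49)=173525, p(50)=204226, p(51)=239943, p(52)=281589, p(53)=329931, p(54)=386155, p(55)=451276, p(56)=526823, p(57)=614154, p(58)=715220, p(59)=831820, p(60)=966467, p(61)=1121505, p(62)=1300156, p(63)=1505499, p(64)=1741630, p(65)=2012558, p(66)=2323520, p(67)=2679689, p(68)=3087735, p(69)=3554345, p(70)=4087968, p(71)=4697205, p(72)=5392783, p(73)=6185689, p(74)=7089500, p(75)=8118264, p(76)=9289091, p(77)=10619863.
Final step: p(78) = p(77) + p(76) - p(73) - p(71) + p(66) + p(63) - p(56) - p(52) + p(43) + p(38) - p(27) - p(21) + p(8) + p(1)
= 10619863 + 9289091 - 6185689 - 4697205 + 2323520 + 1505499 - 526823 - 281589 + 63261 + 26015 - 3010 - 792 + 22 + 1
= 12132164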